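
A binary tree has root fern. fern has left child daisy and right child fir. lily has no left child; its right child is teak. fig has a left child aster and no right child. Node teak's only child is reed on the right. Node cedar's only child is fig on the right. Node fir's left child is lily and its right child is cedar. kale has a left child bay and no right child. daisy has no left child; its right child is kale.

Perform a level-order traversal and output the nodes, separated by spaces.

Level-order visits nodes level by level from the root, left to right within each level.
Level 0: fern
Level 1: daisy, fir
Level 2: kale, lily, cedar
Level 3: bay, teak, fig
Level 4: reed, aster

fern daisy fir kale lily cedar bay teak fig reed aster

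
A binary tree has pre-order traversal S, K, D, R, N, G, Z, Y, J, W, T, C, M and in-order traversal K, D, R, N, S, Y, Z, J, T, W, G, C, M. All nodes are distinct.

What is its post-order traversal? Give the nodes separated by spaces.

N R D K Y T W J Z M C G S

The first element of pre-order is the root; it splits in-order into left and right subtrees.
Root S: left subtree has 4 nodes {K, D, R, N}, right has 8 {Y, Z, J, T, W, G, C, M}.
  Root K: left subtree has 0 nodes { }, right has 3 {D, R, N}.
    Root D: left subtree has 0 nodes { }, right has 2 {R, N}.
      Root R: left subtree has 0 nodes { }, right has 1 {N}.
  Root G: left subtree has 5 nodes {Y, Z, J, T, W}, right has 2 {C, M}.
    Root Z: left subtree has 1 node {Y}, right has 3 {J, T, W}.
      Root J: left subtree has 0 nodes { }, right has 2 {T, W}.
        Root W: left subtree has 1 node {T}, right has 0 { }.
    Root C: left subtree has 0 nodes { }, right has 1 {M}.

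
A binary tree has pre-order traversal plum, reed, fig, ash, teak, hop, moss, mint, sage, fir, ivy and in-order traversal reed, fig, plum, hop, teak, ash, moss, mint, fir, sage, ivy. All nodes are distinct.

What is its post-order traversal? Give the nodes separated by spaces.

fig reed hop teak fir ivy sage mint moss ash plum

The first element of pre-order is the root; it splits in-order into left and right subtrees.
Root plum: left subtree has 2 nodes {reed, fig}, right has 8 {hop, teak, ash, moss, mint, fir, sage, ivy}.
  Root reed: left subtree has 0 nodes { }, right has 1 {fig}.
  Root ash: left subtree has 2 nodes {hop, teak}, right has 5 {moss, mint, fir, sage, ivy}.
    Root teak: left subtree has 1 node {hop}, right has 0 { }.
    Root moss: left subtree has 0 nodes { }, right has 4 {mint, fir, sage, ivy}.
      Root mint: left subtree has 0 nodes { }, right has 3 {fir, sage, ivy}.
        Root sage: left subtree has 1 node {fir}, right has 1 {ivy}.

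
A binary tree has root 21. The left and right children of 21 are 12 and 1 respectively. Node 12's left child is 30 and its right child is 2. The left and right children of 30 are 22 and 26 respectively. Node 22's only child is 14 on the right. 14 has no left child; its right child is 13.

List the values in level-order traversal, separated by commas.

Level-order visits nodes level by level from the root, left to right within each level.
Level 0: 21
Level 1: 12, 1
Level 2: 30, 2
Level 3: 22, 26
Level 4: 14
Level 5: 13

21, 12, 1, 30, 2, 22, 26, 14, 13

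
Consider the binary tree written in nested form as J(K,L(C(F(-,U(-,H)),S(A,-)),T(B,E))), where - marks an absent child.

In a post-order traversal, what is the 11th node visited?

Post-order visits the left subtree, then the right subtree, then the node.
At J: go left to K.
  K is a leaf — visit K.
At J: go right to L.
  At L: go left to C.
    At C: go left to F.
      At F: no left child.
      At F: go right to U.
        At U: no left child.
        At U: go right to H.
          H is a leaf — visit H.
        Visit U.
      Visit F.
    At C: go right to S.
      At S: go left to A.
        A is a leaf — visit A.
      At S: no right child.
      Visit S.
    Visit C.
  At L: go right to T.
    At T: go left to B.
      B is a leaf — visit B.
    At T: go right to E.
      E is a leaf — visit E.
    Visit T.
  Visit L.
Visit J.
Full post-order sequence: K, H, U, F, A, S, C, B, E, T, L, J.

L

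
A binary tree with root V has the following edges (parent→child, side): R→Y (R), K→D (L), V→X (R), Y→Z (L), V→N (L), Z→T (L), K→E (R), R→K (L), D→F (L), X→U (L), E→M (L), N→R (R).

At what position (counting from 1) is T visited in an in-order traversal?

In-order visits the left subtree, then the node, then the right subtree.
At V: go left to N.
  At N: no left child.
  Visit N.
  At N: go right to R.
    At R: go left to K.
      At K: go left to D.
        At D: go left to F.
          F is a leaf — visit F.
        Visit D.
        At D: no right child.
      Visit K.
      At K: go right to E.
        At E: go left to M.
          M is a leaf — visit M.
        Visit E.
        At E: no right child.
    Visit R.
    At R: go right to Y.
      At Y: go left to Z.
        At Z: go left to T.
          T is a leaf — visit T.
        Visit Z.
        At Z: no right child.
      Visit Y.
      At Y: no right child.
Visit V.
At V: go right to X.
  At X: go left to U.
    U is a leaf — visit U.
  Visit X.
  At X: no right child.
Full in-order sequence: N, F, D, K, M, E, R, T, Z, Y, V, U, X.

8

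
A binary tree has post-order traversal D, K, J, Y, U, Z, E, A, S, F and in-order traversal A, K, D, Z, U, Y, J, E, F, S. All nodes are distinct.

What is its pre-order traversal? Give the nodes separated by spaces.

The last element of post-order is the root; it splits in-order into left and right subtrees.
Root F: left subtree has 8 nodes {A, K, D, Z, U, Y, J, E}, right has 1 {S}.
  Root A: left subtree has 0 nodes { }, right has 7 {K, D, Z, U, Y, J, E}.
    Root E: left subtree has 6 nodes {K, D, Z, U, Y, J}, right has 0 { }.
      Root Z: left subtree has 2 nodes {K, D}, right has 3 {U, Y, J}.
        Root K: left subtree has 0 nodes { }, right has 1 {D}.
        Root U: left subtree has 0 nodes { }, right has 2 {Y, J}.
          Root Y: left subtree has 0 nodes { }, right has 1 {J}.

F A E Z K D U Y J S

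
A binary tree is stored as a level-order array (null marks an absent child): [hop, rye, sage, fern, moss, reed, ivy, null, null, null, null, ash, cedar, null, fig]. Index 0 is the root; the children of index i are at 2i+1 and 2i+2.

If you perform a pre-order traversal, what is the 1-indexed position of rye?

Pre-order visits the node, then its left subtree, then its right subtree.
Visit hop.
At hop: go left to rye.
  Visit rye.
  At rye: go left to fern.
    fern is a leaf — visit fern.
  At rye: go right to moss.
    moss is a leaf — visit moss.
At hop: go right to sage.
  Visit sage.
  At sage: go left to reed.
    Visit reed.
    At reed: go left to ash.
      ash is a leaf — visit ash.
    At reed: go right to cedar.
      cedar is a leaf — visit cedar.
  At sage: go right to ivy.
    Visit ivy.
    At ivy: no left child.
    At ivy: go right to fig.
      fig is a leaf — visit fig.
Full pre-order sequence: hop, rye, fern, moss, sage, reed, ash, cedar, ivy, fig.

2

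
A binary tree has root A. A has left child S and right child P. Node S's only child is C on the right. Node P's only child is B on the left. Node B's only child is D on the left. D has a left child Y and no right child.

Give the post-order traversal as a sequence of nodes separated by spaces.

C S Y D B P A

Post-order visits the left subtree, then the right subtree, then the node.
At A: go left to S.
  At S: no left child.
  At S: go right to C.
    C is a leaf — visit C.
  Visit S.
At A: go right to P.
  At P: go left to B.
    At B: go left to D.
      At D: go left to Y.
        Y is a leaf — visit Y.
      At D: no right child.
      Visit D.
    At B: no right child.
    Visit B.
  At P: no right child.
  Visit P.
Visit A.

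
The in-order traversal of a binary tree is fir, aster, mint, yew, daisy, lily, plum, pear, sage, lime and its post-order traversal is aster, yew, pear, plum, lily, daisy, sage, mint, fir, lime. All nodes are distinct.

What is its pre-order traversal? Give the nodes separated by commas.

lime, fir, mint, aster, sage, daisy, yew, lily, plum, pear

The last element of post-order is the root; it splits in-order into left and right subtrees.
Root lime: left subtree has 9 nodes {fir, aster, mint, yew, daisy, lily, plum, pear, sage}, right has 0 { }.
  Root fir: left subtree has 0 nodes { }, right has 8 {aster, mint, yew, daisy, lily, plum, pear, sage}.
    Root mint: left subtree has 1 node {aster}, right has 6 {yew, daisy, lily, plum, pear, sage}.
      Root sage: left subtree has 5 nodes {yew, daisy, lily, plum, pear}, right has 0 { }.
        Root daisy: left subtree has 1 node {yew}, right has 3 {lily, plum, pear}.
          Root lily: left subtree has 0 nodes { }, right has 2 {plum, pear}.
            Root plum: left subtree has 0 nodes { }, right has 1 {pear}.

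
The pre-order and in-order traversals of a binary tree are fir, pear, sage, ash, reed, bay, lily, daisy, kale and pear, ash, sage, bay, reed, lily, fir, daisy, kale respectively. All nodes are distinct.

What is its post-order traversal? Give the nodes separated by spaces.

The first element of pre-order is the root; it splits in-order into left and right subtrees.
Root fir: left subtree has 6 nodes {pear, ash, sage, bay, reed, lily}, right has 2 {daisy, kale}.
  Root pear: left subtree has 0 nodes { }, right has 5 {ash, sage, bay, reed, lily}.
    Root sage: left subtree has 1 node {ash}, right has 3 {bay, reed, lily}.
      Root reed: left subtree has 1 node {bay}, right has 1 {lily}.
  Root daisy: left subtree has 0 nodes { }, right has 1 {kale}.

ash bay lily reed sage pear kale daisy fir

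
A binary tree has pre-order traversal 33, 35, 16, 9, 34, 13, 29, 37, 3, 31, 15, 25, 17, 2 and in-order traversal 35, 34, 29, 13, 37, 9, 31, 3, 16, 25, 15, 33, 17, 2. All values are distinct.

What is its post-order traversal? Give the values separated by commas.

29, 37, 13, 34, 31, 3, 9, 25, 15, 16, 35, 2, 17, 33

The first element of pre-order is the root; it splits in-order into left and right subtrees.
Root 33: left subtree has 11 nodes {35, 34, 29, 13, 37, 9, 31, 3, 16, 25, 15}, right has 2 {17, 2}.
  Root 35: left subtree has 0 nodes { }, right has 10 {34, 29, 13, 37, 9, 31, 3, 16, 25, 15}.
    Root 16: left subtree has 7 nodes {34, 29, 13, 37, 9, 31, 3}, right has 2 {25, 15}.
      Root 9: left subtree has 4 nodes {34, 29, 13, 37}, right has 2 {31, 3}.
        Root 34: left subtree has 0 nodes { }, right has 3 {29, 13, 37}.
          Root 13: left subtree has 1 node {29}, right has 1 {37}.
        Root 3: left subtree has 1 node {31}, right has 0 { }.
      Root 15: left subtree has 1 node {25}, right has 0 { }.
  Root 17: left subtree has 0 nodes { }, right has 1 {2}.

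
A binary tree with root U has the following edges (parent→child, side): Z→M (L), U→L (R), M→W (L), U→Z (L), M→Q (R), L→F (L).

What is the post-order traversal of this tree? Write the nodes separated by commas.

W, Q, M, Z, F, L, U

Post-order visits the left subtree, then the right subtree, then the node.
At U: go left to Z.
  At Z: go left to M.
    At M: go left to W.
      W is a leaf — visit W.
    At M: go right to Q.
      Q is a leaf — visit Q.
    Visit M.
  At Z: no right child.
  Visit Z.
At U: go right to L.
  At L: go left to F.
    F is a leaf — visit F.
  At L: no right child.
  Visit L.
Visit U.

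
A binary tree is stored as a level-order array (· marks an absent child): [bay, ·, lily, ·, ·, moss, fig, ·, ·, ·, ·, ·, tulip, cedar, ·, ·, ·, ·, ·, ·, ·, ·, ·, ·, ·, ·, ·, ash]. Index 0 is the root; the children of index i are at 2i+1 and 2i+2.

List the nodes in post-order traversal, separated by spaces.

tulip moss ash cedar fig lily bay

Post-order visits the left subtree, then the right subtree, then the node.
At bay: no left child.
At bay: go right to lily.
  At lily: go left to moss.
    At moss: no left child.
    At moss: go right to tulip.
      tulip is a leaf — visit tulip.
    Visit moss.
  At lily: go right to fig.
    At fig: go left to cedar.
      At cedar: go left to ash.
        ash is a leaf — visit ash.
      At cedar: no right child.
      Visit cedar.
    At fig: no right child.
    Visit fig.
  Visit lily.
Visit bay.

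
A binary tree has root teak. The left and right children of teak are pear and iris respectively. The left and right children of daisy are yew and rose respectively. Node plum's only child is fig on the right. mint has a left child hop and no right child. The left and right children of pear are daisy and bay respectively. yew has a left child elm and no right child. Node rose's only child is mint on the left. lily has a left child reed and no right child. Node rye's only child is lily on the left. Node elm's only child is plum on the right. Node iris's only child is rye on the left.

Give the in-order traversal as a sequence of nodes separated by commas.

In-order visits the left subtree, then the node, then the right subtree.
At teak: go left to pear.
  At pear: go left to daisy.
    At daisy: go left to yew.
      At yew: go left to elm.
        At elm: no left child.
        Visit elm.
        At elm: go right to plum.
          At plum: no left child.
          Visit plum.
          At plum: go right to fig.
            fig is a leaf — visit fig.
      Visit yew.
      At yew: no right child.
    Visit daisy.
    At daisy: go right to rose.
      At rose: go left to mint.
        At mint: go left to hop.
          hop is a leaf — visit hop.
        Visit mint.
        At mint: no right child.
      Visit rose.
      At rose: no right child.
  Visit pear.
  At pear: go right to bay.
    bay is a leaf — visit bay.
Visit teak.
At teak: go right to iris.
  At iris: go left to rye.
    At rye: go left to lily.
      At lily: go left to reed.
        reed is a leaf — visit reed.
      Visit lily.
      At lily: no right child.
    Visit rye.
    At rye: no right child.
  Visit iris.
  At iris: no right child.

elm, plum, fig, yew, daisy, hop, mint, rose, pear, bay, teak, reed, lily, rye, iris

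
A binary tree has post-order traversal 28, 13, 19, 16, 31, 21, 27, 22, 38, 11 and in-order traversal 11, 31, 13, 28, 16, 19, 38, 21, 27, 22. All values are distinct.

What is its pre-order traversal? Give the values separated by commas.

11, 38, 31, 16, 13, 28, 19, 22, 27, 21

The last element of post-order is the root; it splits in-order into left and right subtrees.
Root 11: left subtree has 0 nodes { }, right has 9 {31, 13, 28, 16, 19, 38, 21, 27, 22}.
  Root 38: left subtree has 5 nodes {31, 13, 28, 16, 19}, right has 3 {21, 27, 22}.
    Root 31: left subtree has 0 nodes { }, right has 4 {13, 28, 16, 19}.
      Root 16: left subtree has 2 nodes {13, 28}, right has 1 {19}.
        Root 13: left subtree has 0 nodes { }, right has 1 {28}.
    Root 22: left subtree has 2 nodes {21, 27}, right has 0 { }.
      Root 27: left subtree has 1 node {21}, right has 0 { }.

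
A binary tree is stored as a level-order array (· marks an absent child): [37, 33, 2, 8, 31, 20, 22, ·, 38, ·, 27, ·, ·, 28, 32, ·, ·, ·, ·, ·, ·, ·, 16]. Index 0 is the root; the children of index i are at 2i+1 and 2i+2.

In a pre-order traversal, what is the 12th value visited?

Pre-order visits the node, then its left subtree, then its right subtree.
Visit 37.
At 37: go left to 33.
  Visit 33.
  At 33: go left to 8.
    Visit 8.
    At 8: no left child.
    At 8: go right to 38.
      38 is a leaf — visit 38.
  At 33: go right to 31.
    Visit 31.
    At 31: no left child.
    At 31: go right to 27.
      Visit 27.
      At 27: no left child.
      At 27: go right to 16.
        16 is a leaf — visit 16.
At 37: go right to 2.
  Visit 2.
  At 2: go left to 20.
    20 is a leaf — visit 20.
  At 2: go right to 22.
    Visit 22.
    At 22: go left to 28.
      28 is a leaf — visit 28.
    At 22: go right to 32.
      32 is a leaf — visit 32.
Full pre-order sequence: 37, 33, 8, 38, 31, 27, 16, 2, 20, 22, 28, 32.

32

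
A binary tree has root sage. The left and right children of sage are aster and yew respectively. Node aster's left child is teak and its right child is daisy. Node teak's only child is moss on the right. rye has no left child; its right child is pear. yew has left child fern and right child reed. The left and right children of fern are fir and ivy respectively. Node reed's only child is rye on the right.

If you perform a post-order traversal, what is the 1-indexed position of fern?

7

Post-order visits the left subtree, then the right subtree, then the node.
At sage: go left to aster.
  At aster: go left to teak.
    At teak: no left child.
    At teak: go right to moss.
      moss is a leaf — visit moss.
    Visit teak.
  At aster: go right to daisy.
    daisy is a leaf — visit daisy.
  Visit aster.
At sage: go right to yew.
  At yew: go left to fern.
    At fern: go left to fir.
      fir is a leaf — visit fir.
    At fern: go right to ivy.
      ivy is a leaf — visit ivy.
    Visit fern.
  At yew: go right to reed.
    At reed: no left child.
    At reed: go right to rye.
      At rye: no left child.
      At rye: go right to pear.
        pear is a leaf — visit pear.
      Visit rye.
    Visit reed.
  Visit yew.
Visit sage.
Full post-order sequence: moss, teak, daisy, aster, fir, ivy, fern, pear, rye, reed, yew, sage.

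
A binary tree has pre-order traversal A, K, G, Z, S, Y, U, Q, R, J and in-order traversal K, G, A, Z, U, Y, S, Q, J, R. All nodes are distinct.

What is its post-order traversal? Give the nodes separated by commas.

G, K, U, Y, J, R, Q, S, Z, A

The first element of pre-order is the root; it splits in-order into left and right subtrees.
Root A: left subtree has 2 nodes {K, G}, right has 7 {Z, U, Y, S, Q, J, R}.
  Root K: left subtree has 0 nodes { }, right has 1 {G}.
  Root Z: left subtree has 0 nodes { }, right has 6 {U, Y, S, Q, J, R}.
    Root S: left subtree has 2 nodes {U, Y}, right has 3 {Q, J, R}.
      Root Y: left subtree has 1 node {U}, right has 0 { }.
      Root Q: left subtree has 0 nodes { }, right has 2 {J, R}.
        Root R: left subtree has 1 node {J}, right has 0 { }.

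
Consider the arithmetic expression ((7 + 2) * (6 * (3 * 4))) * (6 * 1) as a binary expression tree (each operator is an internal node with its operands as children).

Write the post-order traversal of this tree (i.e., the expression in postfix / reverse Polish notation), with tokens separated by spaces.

Post-order on an expression tree gives postfix notation: for each operator, emit left operand, right operand, then the operator.

7 2 + 6 3 4 * * * 6 1 * *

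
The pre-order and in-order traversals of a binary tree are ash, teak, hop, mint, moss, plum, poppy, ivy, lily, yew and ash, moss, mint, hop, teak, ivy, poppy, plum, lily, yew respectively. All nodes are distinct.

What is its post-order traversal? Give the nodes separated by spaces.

moss mint hop ivy poppy yew lily plum teak ash

The first element of pre-order is the root; it splits in-order into left and right subtrees.
Root ash: left subtree has 0 nodes { }, right has 9 {moss, mint, hop, teak, ivy, poppy, plum, lily, yew}.
  Root teak: left subtree has 3 nodes {moss, mint, hop}, right has 5 {ivy, poppy, plum, lily, yew}.
    Root hop: left subtree has 2 nodes {moss, mint}, right has 0 { }.
      Root mint: left subtree has 1 node {moss}, right has 0 { }.
    Root plum: left subtree has 2 nodes {ivy, poppy}, right has 2 {lily, yew}.
      Root poppy: left subtree has 1 node {ivy}, right has 0 { }.
      Root lily: left subtree has 0 nodes { }, right has 1 {yew}.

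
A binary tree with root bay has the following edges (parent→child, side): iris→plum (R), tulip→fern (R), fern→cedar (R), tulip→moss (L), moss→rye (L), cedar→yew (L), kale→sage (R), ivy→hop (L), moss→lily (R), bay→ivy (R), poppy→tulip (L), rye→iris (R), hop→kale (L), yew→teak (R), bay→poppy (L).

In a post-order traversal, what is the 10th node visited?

tulip

Post-order visits the left subtree, then the right subtree, then the node.
At bay: go left to poppy.
  At poppy: go left to tulip.
    At tulip: go left to moss.
      At moss: go left to rye.
        At rye: no left child.
        At rye: go right to iris.
          At iris: no left child.
          At iris: go right to plum.
            plum is a leaf — visit plum.
          Visit iris.
        Visit rye.
      At moss: go right to lily.
        lily is a leaf — visit lily.
      Visit moss.
    At tulip: go right to fern.
      At fern: no left child.
      At fern: go right to cedar.
        At cedar: go left to yew.
          At yew: no left child.
          At yew: go right to teak.
            teak is a leaf — visit teak.
          Visit yew.
        At cedar: no right child.
        Visit cedar.
      Visit fern.
    Visit tulip.
  At poppy: no right child.
  Visit poppy.
At bay: go right to ivy.
  At ivy: go left to hop.
    At hop: go left to kale.
      At kale: no left child.
      At kale: go right to sage.
        sage is a leaf — visit sage.
      Visit kale.
    At hop: no right child.
    Visit hop.
  At ivy: no right child.
  Visit ivy.
Visit bay.
Full post-order sequence: plum, iris, rye, lily, moss, teak, yew, cedar, fern, tulip, poppy, sage, kale, hop, ivy, bay.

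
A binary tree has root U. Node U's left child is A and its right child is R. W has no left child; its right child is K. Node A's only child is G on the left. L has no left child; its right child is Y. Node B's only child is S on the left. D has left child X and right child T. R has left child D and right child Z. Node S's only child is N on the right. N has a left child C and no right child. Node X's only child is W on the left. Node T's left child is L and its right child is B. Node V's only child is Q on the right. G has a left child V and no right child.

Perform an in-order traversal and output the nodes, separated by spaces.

V Q G A U W K X D L Y T S C N B R Z

In-order visits the left subtree, then the node, then the right subtree.
At U: go left to A.
  At A: go left to G.
    At G: go left to V.
      At V: no left child.
      Visit V.
      At V: go right to Q.
        Q is a leaf — visit Q.
    Visit G.
    At G: no right child.
  Visit A.
  At A: no right child.
Visit U.
At U: go right to R.
  At R: go left to D.
    At D: go left to X.
      At X: go left to W.
        At W: no left child.
        Visit W.
        At W: go right to K.
          K is a leaf — visit K.
      Visit X.
      At X: no right child.
    Visit D.
    At D: go right to T.
      At T: go left to L.
        At L: no left child.
        Visit L.
        At L: go right to Y.
          Y is a leaf — visit Y.
      Visit T.
      At T: go right to B.
        At B: go left to S.
          At S: no left child.
          Visit S.
          At S: go right to N.
            At N: go left to C.
              C is a leaf — visit C.
            Visit N.
            At N: no right child.
        Visit B.
        At B: no right child.
  Visit R.
  At R: go right to Z.
    Z is a leaf — visit Z.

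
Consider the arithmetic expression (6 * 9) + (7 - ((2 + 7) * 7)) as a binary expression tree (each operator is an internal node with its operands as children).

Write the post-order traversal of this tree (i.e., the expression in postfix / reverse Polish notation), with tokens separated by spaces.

6 9 * 7 2 7 + 7 * - +

Post-order on an expression tree gives postfix notation: for each operator, emit left operand, right operand, then the operator.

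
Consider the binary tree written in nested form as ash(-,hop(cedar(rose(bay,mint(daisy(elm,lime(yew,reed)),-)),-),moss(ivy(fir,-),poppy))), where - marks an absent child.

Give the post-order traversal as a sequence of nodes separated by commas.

bay, elm, yew, reed, lime, daisy, mint, rose, cedar, fir, ivy, poppy, moss, hop, ash

Post-order visits the left subtree, then the right subtree, then the node.
At ash: no left child.
At ash: go right to hop.
  At hop: go left to cedar.
    At cedar: go left to rose.
      At rose: go left to bay.
        bay is a leaf — visit bay.
      At rose: go right to mint.
        At mint: go left to daisy.
          At daisy: go left to elm.
            elm is a leaf — visit elm.
          At daisy: go right to lime.
            At lime: go left to yew.
              yew is a leaf — visit yew.
            At lime: go right to reed.
              reed is a leaf — visit reed.
            Visit lime.
          Visit daisy.
        At mint: no right child.
        Visit mint.
      Visit rose.
    At cedar: no right child.
    Visit cedar.
  At hop: go right to moss.
    At moss: go left to ivy.
      At ivy: go left to fir.
        fir is a leaf — visit fir.
      At ivy: no right child.
      Visit ivy.
    At moss: go right to poppy.
      poppy is a leaf — visit poppy.
    Visit moss.
  Visit hop.
Visit ash.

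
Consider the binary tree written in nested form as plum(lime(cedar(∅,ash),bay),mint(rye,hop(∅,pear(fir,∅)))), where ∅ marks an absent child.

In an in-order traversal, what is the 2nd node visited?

ash

In-order visits the left subtree, then the node, then the right subtree.
At plum: go left to lime.
  At lime: go left to cedar.
    At cedar: no left child.
    Visit cedar.
    At cedar: go right to ash.
      ash is a leaf — visit ash.
  Visit lime.
  At lime: go right to bay.
    bay is a leaf — visit bay.
Visit plum.
At plum: go right to mint.
  At mint: go left to rye.
    rye is a leaf — visit rye.
  Visit mint.
  At mint: go right to hop.
    At hop: no left child.
    Visit hop.
    At hop: go right to pear.
      At pear: go left to fir.
        fir is a leaf — visit fir.
      Visit pear.
      At pear: no right child.
Full in-order sequence: cedar, ash, lime, bay, plum, rye, mint, hop, fir, pear.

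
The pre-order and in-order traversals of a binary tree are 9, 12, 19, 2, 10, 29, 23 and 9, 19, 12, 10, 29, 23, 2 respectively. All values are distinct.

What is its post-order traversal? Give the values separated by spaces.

The first element of pre-order is the root; it splits in-order into left and right subtrees.
Root 9: left subtree has 0 nodes { }, right has 6 {19, 12, 10, 29, 23, 2}.
  Root 12: left subtree has 1 node {19}, right has 4 {10, 29, 23, 2}.
    Root 2: left subtree has 3 nodes {10, 29, 23}, right has 0 { }.
      Root 10: left subtree has 0 nodes { }, right has 2 {29, 23}.
        Root 29: left subtree has 0 nodes { }, right has 1 {23}.

19 23 29 10 2 12 9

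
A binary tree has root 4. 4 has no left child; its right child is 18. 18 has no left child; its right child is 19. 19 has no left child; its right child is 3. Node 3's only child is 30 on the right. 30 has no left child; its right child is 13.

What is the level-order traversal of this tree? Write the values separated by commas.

4, 18, 19, 3, 30, 13

Level-order visits nodes level by level from the root, left to right within each level.
Level 0: 4
Level 1: 18
Level 2: 19
Level 3: 3
Level 4: 30
Level 5: 13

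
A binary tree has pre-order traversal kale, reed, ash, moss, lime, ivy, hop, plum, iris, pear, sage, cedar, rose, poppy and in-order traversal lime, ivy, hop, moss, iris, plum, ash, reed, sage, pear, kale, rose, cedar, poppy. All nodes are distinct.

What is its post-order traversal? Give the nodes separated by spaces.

The first element of pre-order is the root; it splits in-order into left and right subtrees.
Root kale: left subtree has 10 nodes {lime, ivy, hop, moss, iris, plum, ash, reed, sage, pear}, right has 3 {rose, cedar, poppy}.
  Root reed: left subtree has 7 nodes {lime, ivy, hop, moss, iris, plum, ash}, right has 2 {sage, pear}.
    Root ash: left subtree has 6 nodes {lime, ivy, hop, moss, iris, plum}, right has 0 { }.
      Root moss: left subtree has 3 nodes {lime, ivy, hop}, right has 2 {iris, plum}.
        Root lime: left subtree has 0 nodes { }, right has 2 {ivy, hop}.
          Root ivy: left subtree has 0 nodes { }, right has 1 {hop}.
        Root plum: left subtree has 1 node {iris}, right has 0 { }.
    Root pear: left subtree has 1 node {sage}, right has 0 { }.
  Root cedar: left subtree has 1 node {rose}, right has 1 {poppy}.

hop ivy lime iris plum moss ash sage pear reed rose poppy cedar kale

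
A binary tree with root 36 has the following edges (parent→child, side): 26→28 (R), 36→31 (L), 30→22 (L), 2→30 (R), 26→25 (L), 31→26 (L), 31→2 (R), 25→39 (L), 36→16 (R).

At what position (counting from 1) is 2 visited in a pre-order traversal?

Pre-order visits the node, then its left subtree, then its right subtree.
Visit 36.
At 36: go left to 31.
  Visit 31.
  At 31: go left to 26.
    Visit 26.
    At 26: go left to 25.
      Visit 25.
      At 25: go left to 39.
        39 is a leaf — visit 39.
      At 25: no right child.
    At 26: go right to 28.
      28 is a leaf — visit 28.
  At 31: go right to 2.
    Visit 2.
    At 2: no left child.
    At 2: go right to 30.
      Visit 30.
      At 30: go left to 22.
        22 is a leaf — visit 22.
      At 30: no right child.
At 36: go right to 16.
  16 is a leaf — visit 16.
Full pre-order sequence: 36, 31, 26, 25, 39, 28, 2, 30, 22, 16.

7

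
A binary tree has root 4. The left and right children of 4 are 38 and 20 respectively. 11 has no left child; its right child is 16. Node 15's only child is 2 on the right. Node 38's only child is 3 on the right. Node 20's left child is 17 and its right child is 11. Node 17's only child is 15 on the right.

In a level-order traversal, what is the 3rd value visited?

20

Level-order visits nodes level by level from the root, left to right within each level.
Level 0: 4
Level 1: 38, 20
Level 2: 3, 17, 11
Level 3: 15, 16
Level 4: 2
Full level-order sequence: 4, 38, 20, 3, 17, 11, 15, 16, 2.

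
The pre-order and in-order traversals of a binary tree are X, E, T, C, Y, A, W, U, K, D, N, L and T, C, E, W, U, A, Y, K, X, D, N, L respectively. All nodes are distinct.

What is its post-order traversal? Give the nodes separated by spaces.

C T U W A K Y E L N D X

The first element of pre-order is the root; it splits in-order into left and right subtrees.
Root X: left subtree has 8 nodes {T, C, E, W, U, A, Y, K}, right has 3 {D, N, L}.
  Root E: left subtree has 2 nodes {T, C}, right has 5 {W, U, A, Y, K}.
    Root T: left subtree has 0 nodes { }, right has 1 {C}.
    Root Y: left subtree has 3 nodes {W, U, A}, right has 1 {K}.
      Root A: left subtree has 2 nodes {W, U}, right has 0 { }.
        Root W: left subtree has 0 nodes { }, right has 1 {U}.
  Root D: left subtree has 0 nodes { }, right has 2 {N, L}.
    Root N: left subtree has 0 nodes { }, right has 1 {L}.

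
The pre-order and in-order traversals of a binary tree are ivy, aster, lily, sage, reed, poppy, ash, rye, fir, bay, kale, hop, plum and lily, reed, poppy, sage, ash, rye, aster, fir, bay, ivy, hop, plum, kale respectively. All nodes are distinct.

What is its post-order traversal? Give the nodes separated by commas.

poppy, reed, rye, ash, sage, lily, bay, fir, aster, plum, hop, kale, ivy

The first element of pre-order is the root; it splits in-order into left and right subtrees.
Root ivy: left subtree has 9 nodes {lily, reed, poppy, sage, ash, rye, aster, fir, bay}, right has 3 {hop, plum, kale}.
  Root aster: left subtree has 6 nodes {lily, reed, poppy, sage, ash, rye}, right has 2 {fir, bay}.
    Root lily: left subtree has 0 nodes { }, right has 5 {reed, poppy, sage, ash, rye}.
      Root sage: left subtree has 2 nodes {reed, poppy}, right has 2 {ash, rye}.
        Root reed: left subtree has 0 nodes { }, right has 1 {poppy}.
        Root ash: left subtree has 0 nodes { }, right has 1 {rye}.
    Root fir: left subtree has 0 nodes { }, right has 1 {bay}.
  Root kale: left subtree has 2 nodes {hop, plum}, right has 0 { }.
    Root hop: left subtree has 0 nodes { }, right has 1 {plum}.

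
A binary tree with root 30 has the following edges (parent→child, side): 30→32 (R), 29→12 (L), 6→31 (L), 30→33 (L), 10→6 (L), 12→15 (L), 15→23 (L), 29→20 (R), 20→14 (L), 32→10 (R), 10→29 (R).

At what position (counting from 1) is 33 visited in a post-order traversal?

1

Post-order visits the left subtree, then the right subtree, then the node.
At 30: go left to 33.
  33 is a leaf — visit 33.
At 30: go right to 32.
  At 32: no left child.
  At 32: go right to 10.
    At 10: go left to 6.
      At 6: go left to 31.
        31 is a leaf — visit 31.
      At 6: no right child.
      Visit 6.
    At 10: go right to 29.
      At 29: go left to 12.
        At 12: go left to 15.
          At 15: go left to 23.
            23 is a leaf — visit 23.
          At 15: no right child.
          Visit 15.
        At 12: no right child.
        Visit 12.
      At 29: go right to 20.
        At 20: go left to 14.
          14 is a leaf — visit 14.
        At 20: no right child.
        Visit 20.
      Visit 29.
    Visit 10.
  Visit 32.
Visit 30.
Full post-order sequence: 33, 31, 6, 23, 15, 12, 14, 20, 29, 10, 32, 30.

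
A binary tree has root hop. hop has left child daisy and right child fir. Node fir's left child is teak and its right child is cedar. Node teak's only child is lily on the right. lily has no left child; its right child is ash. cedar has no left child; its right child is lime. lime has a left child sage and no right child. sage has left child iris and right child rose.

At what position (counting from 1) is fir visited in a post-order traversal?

10

Post-order visits the left subtree, then the right subtree, then the node.
At hop: go left to daisy.
  daisy is a leaf — visit daisy.
At hop: go right to fir.
  At fir: go left to teak.
    At teak: no left child.
    At teak: go right to lily.
      At lily: no left child.
      At lily: go right to ash.
        ash is a leaf — visit ash.
      Visit lily.
    Visit teak.
  At fir: go right to cedar.
    At cedar: no left child.
    At cedar: go right to lime.
      At lime: go left to sage.
        At sage: go left to iris.
          iris is a leaf — visit iris.
        At sage: go right to rose.
          rose is a leaf — visit rose.
        Visit sage.
      At lime: no right child.
      Visit lime.
    Visit cedar.
  Visit fir.
Visit hop.
Full post-order sequence: daisy, ash, lily, teak, iris, rose, sage, lime, cedar, fir, hop.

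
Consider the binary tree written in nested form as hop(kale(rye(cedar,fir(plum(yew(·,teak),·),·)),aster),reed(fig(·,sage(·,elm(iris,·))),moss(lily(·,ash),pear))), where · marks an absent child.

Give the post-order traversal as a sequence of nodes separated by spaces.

cedar teak yew plum fir rye aster kale iris elm sage fig ash lily pear moss reed hop

Post-order visits the left subtree, then the right subtree, then the node.
At hop: go left to kale.
  At kale: go left to rye.
    At rye: go left to cedar.
      cedar is a leaf — visit cedar.
    At rye: go right to fir.
      At fir: go left to plum.
        At plum: go left to yew.
          At yew: no left child.
          At yew: go right to teak.
            teak is a leaf — visit teak.
          Visit yew.
        At plum: no right child.
        Visit plum.
      At fir: no right child.
      Visit fir.
    Visit rye.
  At kale: go right to aster.
    aster is a leaf — visit aster.
  Visit kale.
At hop: go right to reed.
  At reed: go left to fig.
    At fig: no left child.
    At fig: go right to sage.
      At sage: no left child.
      At sage: go right to elm.
        At elm: go left to iris.
          iris is a leaf — visit iris.
        At elm: no right child.
        Visit elm.
      Visit sage.
    Visit fig.
  At reed: go right to moss.
    At moss: go left to lily.
      At lily: no left child.
      At lily: go right to ash.
        ash is a leaf — visit ash.
      Visit lily.
    At moss: go right to pear.
      pear is a leaf — visit pear.
    Visit moss.
  Visit reed.
Visit hop.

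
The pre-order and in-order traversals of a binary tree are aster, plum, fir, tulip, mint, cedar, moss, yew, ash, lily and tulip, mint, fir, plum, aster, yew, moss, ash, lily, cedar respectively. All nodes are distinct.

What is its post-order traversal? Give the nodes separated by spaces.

The first element of pre-order is the root; it splits in-order into left and right subtrees.
Root aster: left subtree has 4 nodes {tulip, mint, fir, plum}, right has 5 {yew, moss, ash, lily, cedar}.
  Root plum: left subtree has 3 nodes {tulip, mint, fir}, right has 0 { }.
    Root fir: left subtree has 2 nodes {tulip, mint}, right has 0 { }.
      Root tulip: left subtree has 0 nodes { }, right has 1 {mint}.
  Root cedar: left subtree has 4 nodes {yew, moss, ash, lily}, right has 0 { }.
    Root moss: left subtree has 1 node {yew}, right has 2 {ash, lily}.
      Root ash: left subtree has 0 nodes { }, right has 1 {lily}.

mint tulip fir plum yew lily ash moss cedar aster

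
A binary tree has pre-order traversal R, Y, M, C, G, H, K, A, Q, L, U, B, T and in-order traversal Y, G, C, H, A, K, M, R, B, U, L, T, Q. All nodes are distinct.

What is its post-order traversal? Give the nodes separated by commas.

G, A, K, H, C, M, Y, B, U, T, L, Q, R

The first element of pre-order is the root; it splits in-order into left and right subtrees.
Root R: left subtree has 7 nodes {Y, G, C, H, A, K, M}, right has 5 {B, U, L, T, Q}.
  Root Y: left subtree has 0 nodes { }, right has 6 {G, C, H, A, K, M}.
    Root M: left subtree has 5 nodes {G, C, H, A, K}, right has 0 { }.
      Root C: left subtree has 1 node {G}, right has 3 {H, A, K}.
        Root H: left subtree has 0 nodes { }, right has 2 {A, K}.
          Root K: left subtree has 1 node {A}, right has 0 { }.
  Root Q: left subtree has 4 nodes {B, U, L, T}, right has 0 { }.
    Root L: left subtree has 2 nodes {B, U}, right has 1 {T}.
      Root U: left subtree has 1 node {B}, right has 0 { }.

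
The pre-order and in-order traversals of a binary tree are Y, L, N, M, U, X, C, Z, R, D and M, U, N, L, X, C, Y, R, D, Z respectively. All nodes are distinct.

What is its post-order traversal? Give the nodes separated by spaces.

The first element of pre-order is the root; it splits in-order into left and right subtrees.
Root Y: left subtree has 6 nodes {M, U, N, L, X, C}, right has 3 {R, D, Z}.
  Root L: left subtree has 3 nodes {M, U, N}, right has 2 {X, C}.
    Root N: left subtree has 2 nodes {M, U}, right has 0 { }.
      Root M: left subtree has 0 nodes { }, right has 1 {U}.
    Root X: left subtree has 0 nodes { }, right has 1 {C}.
  Root Z: left subtree has 2 nodes {R, D}, right has 0 { }.
    Root R: left subtree has 0 nodes { }, right has 1 {D}.

U M N C X L D R Z Y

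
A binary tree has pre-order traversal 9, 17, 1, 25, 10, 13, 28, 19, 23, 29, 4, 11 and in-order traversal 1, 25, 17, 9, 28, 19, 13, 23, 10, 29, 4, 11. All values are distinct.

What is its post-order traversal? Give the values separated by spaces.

The first element of pre-order is the root; it splits in-order into left and right subtrees.
Root 9: left subtree has 3 nodes {1, 25, 17}, right has 8 {28, 19, 13, 23, 10, 29, 4, 11}.
  Root 17: left subtree has 2 nodes {1, 25}, right has 0 { }.
    Root 1: left subtree has 0 nodes { }, right has 1 {25}.
  Root 10: left subtree has 4 nodes {28, 19, 13, 23}, right has 3 {29, 4, 11}.
    Root 13: left subtree has 2 nodes {28, 19}, right has 1 {23}.
      Root 28: left subtree has 0 nodes { }, right has 1 {19}.
    Root 29: left subtree has 0 nodes { }, right has 2 {4, 11}.
      Root 4: left subtree has 0 nodes { }, right has 1 {11}.

25 1 17 19 28 23 13 11 4 29 10 9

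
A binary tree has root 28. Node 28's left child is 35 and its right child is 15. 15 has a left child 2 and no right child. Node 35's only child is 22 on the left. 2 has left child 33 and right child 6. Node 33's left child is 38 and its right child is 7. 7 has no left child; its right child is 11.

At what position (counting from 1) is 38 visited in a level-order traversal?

8

Level-order visits nodes level by level from the root, left to right within each level.
Level 0: 28
Level 1: 35, 15
Level 2: 22, 2
Level 3: 33, 6
Level 4: 38, 7
Level 5: 11
Full level-order sequence: 28, 35, 15, 22, 2, 33, 6, 38, 7, 11.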